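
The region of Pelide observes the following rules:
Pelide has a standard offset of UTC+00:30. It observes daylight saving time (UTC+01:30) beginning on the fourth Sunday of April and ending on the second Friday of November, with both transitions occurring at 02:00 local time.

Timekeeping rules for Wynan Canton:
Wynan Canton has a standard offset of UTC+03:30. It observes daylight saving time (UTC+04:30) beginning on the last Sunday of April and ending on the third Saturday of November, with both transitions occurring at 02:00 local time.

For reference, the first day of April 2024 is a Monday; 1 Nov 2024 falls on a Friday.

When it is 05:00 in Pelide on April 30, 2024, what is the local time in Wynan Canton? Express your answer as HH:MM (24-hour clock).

1 April 2024 is a Monday, so the first Sunday is April 7 and the fourth is April 28.
1 November 2024 is a Friday, so the first Friday is November 1 and the second is November 8.
April 30, 2024 lies within the daylight-saving period (28 April – 8 November), so Pelide is on daylight time, UTC+01:30.
05:00 Pelide − 1h30m = 03:30 UTC.
1 April 2024 is a Monday, so Sundays fall on 7, 14, 21, 28; the last is April 28.
1 November 2024 is a Friday, so the first Saturday is November 2 and the third is November 16.
At the standard offset (UTC+03:30), 03:30 UTC + 3h30m = 07:00 Wynan Canton standard time.
Daylight saving runs 28 April – 16 November; the standard-time date in Wynan Canton, April 30, 2024, is inside that window, so Wynan Canton is at UTC+04:30.
03:30 UTC + 4h30m = 08:00 Wynan Canton.

08:00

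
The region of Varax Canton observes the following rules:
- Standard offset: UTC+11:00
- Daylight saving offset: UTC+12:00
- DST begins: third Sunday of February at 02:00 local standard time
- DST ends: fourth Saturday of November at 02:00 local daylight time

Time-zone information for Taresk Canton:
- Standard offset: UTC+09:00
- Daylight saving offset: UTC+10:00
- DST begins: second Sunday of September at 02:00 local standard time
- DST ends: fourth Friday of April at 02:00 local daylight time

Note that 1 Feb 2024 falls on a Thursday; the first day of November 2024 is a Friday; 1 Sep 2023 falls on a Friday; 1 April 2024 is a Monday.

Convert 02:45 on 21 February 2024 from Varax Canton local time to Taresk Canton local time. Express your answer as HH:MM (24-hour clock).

1 February 2024 is a Thursday, so the first Sunday is February 4 and the third is February 18.
1 November 2024 is a Friday, so the first Saturday is November 2 and the fourth is November 23.
21 February 2024 falls between 18 February and 23 November, so daylight saving is in effect and Varax Canton is at UTC+12:00.
02:45 Varax Canton − 12h = 14:45 UTC (rolling into the previous day, 20 February 2024).
1 September 2023 is a Friday, so the first Sunday is September 3 and the second is September 10.
1 April 2024 is a Monday, so the first Friday is April 5 and the fourth is April 26.
At the standard offset (UTC+09:00), 14:45 UTC + 9h = 23:45 Taresk Canton standard time.
Daylight saving runs 10 September 2023 – 26 April 2024; the standard-time date in Taresk Canton, 20 February 2024, is inside that window, so Taresk Canton is at UTC+10:00.
14:45 UTC + 10h = 00:45 Taresk Canton (rolling into the next day, 21 February 2024).

00:45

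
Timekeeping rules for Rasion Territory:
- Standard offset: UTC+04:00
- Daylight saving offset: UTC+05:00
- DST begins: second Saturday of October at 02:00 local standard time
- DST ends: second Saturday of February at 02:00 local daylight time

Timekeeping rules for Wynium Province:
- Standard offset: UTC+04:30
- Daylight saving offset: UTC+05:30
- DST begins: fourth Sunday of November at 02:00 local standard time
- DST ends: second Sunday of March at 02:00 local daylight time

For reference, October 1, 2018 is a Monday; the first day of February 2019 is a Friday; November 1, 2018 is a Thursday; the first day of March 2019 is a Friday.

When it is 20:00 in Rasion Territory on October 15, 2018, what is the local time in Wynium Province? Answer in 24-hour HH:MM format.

1 October 2018 is a Monday, so the first Saturday is October 6 and the second is October 13.
1 February 2019 is a Friday, so the first Saturday is February 2 and the second is February 9.
Daylight saving runs 13 October 2018 – 9 February 2019; October 15, 2018 is inside that window, so Rasion Territory is at UTC+05:00.
20:00 Rasion Territory − 5h = 15:00 UTC.
1 November 2018 is a Thursday, so the first Sunday is November 4 and the fourth is November 25.
1 March 2019 is a Friday, so the first Sunday is March 3 and the second is March 10.
At the standard offset (UTC+04:30), 15:00 UTC + 4h30m = 19:30 Wynium Province standard time.
The standard-time date in Wynium Province, October 15, 2018, is outside the daylight-saving period (25 November 2018 – 10 March 2019), so Wynium Province is on standard time, UTC+04:30.
15:00 UTC + 4h30m = 19:30 Wynium Province.

19:30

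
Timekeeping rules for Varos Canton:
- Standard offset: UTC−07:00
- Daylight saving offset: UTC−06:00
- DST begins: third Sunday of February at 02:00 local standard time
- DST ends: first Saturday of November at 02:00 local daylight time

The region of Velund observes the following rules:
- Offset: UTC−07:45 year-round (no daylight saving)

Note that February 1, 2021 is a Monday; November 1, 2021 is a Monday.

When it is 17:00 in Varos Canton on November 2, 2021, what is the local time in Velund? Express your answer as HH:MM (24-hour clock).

1 February 2021 is a Monday, so the first Sunday is February 7 and the third is February 21.
1 November 2021 is a Monday, so the first Saturday is November 6.
November 2, 2021 falls between 21 February and 6 November, so daylight saving is in effect and Varos Canton is at UTC−06:00.
17:00 Varos Canton + 6h = 23:00 UTC.
Velund stays on UTC−07:45 all year.
23:00 UTC − 7h45m = 15:15 Velund.

15:15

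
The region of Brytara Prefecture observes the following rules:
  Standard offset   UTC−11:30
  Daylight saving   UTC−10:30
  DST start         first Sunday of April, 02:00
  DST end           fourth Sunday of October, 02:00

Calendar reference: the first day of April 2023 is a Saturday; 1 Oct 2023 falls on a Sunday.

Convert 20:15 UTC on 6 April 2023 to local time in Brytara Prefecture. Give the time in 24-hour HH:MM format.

09:45

1 April 2023 is a Saturday, so the first Sunday is April 2.
1 October 2023 is a Sunday, so the first Sunday is October 1 and the fourth is October 22.
At the standard offset (UTC−11:30), 20:15 UTC − 11h30m = 08:45 Brytara Prefecture standard time.
The standard-time date in Brytara Prefecture, 6 April 2023, falls between 2 April and 22 October, so daylight saving is in effect and Brytara Prefecture is at UTC−10:30.
20:15 UTC − 10h30m = 09:45 local.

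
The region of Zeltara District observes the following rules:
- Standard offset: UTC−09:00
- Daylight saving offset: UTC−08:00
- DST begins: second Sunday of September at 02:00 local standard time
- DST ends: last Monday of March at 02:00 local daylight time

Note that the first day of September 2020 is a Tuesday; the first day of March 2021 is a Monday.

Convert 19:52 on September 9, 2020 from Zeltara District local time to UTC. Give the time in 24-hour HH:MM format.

1 September 2020 is a Tuesday, so the first Sunday is September 6 and the second is September 13.
1 March 2021 is a Monday, so Mondays fall on 1, 8, 15, 22, 29; the last is March 29.
September 9, 2020 does not fall between 13 September 2020 and 29 March 2021, so daylight saving is not in effect and Zeltara District is at UTC−09:00.
19:52 local + 9h = 04:52 UTC (rolling into the next day, 10 September 2020).

04:52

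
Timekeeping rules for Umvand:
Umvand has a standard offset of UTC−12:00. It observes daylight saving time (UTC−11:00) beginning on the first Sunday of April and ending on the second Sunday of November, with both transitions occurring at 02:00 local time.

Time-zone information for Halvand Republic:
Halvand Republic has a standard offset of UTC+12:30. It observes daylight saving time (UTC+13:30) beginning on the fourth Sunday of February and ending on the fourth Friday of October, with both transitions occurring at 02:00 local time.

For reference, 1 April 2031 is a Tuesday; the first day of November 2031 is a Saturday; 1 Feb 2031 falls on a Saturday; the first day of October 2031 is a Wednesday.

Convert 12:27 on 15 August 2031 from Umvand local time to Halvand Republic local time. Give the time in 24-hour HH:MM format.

1 April 2031 is a Tuesday, so the first Sunday is April 6.
1 November 2031 is a Saturday, so the first Sunday is November 2 and the second is November 9.
15 August 2031 lies within the daylight-saving period (6 April – 9 November), so Umvand is on daylight time, UTC−11:00.
12:27 Umvand + 11h = 23:27 UTC.
1 February 2031 is a Saturday, so the first Sunday is February 2 and the fourth is February 23.
1 October 2031 is a Wednesday, so the first Friday is October 3 and the fourth is October 24.
At the standard offset (UTC+12:30), 23:27 UTC + 12h30m = 11:57 Halvand Republic standard time (rolling into the next day, 16 August 2031).
The standard-time date in Halvand Republic, 16 August 2031, falls between 23 February and 24 October, so daylight saving is in effect and Halvand Republic is at UTC+13:30.
23:27 UTC + 13h30m = 12:57 Halvand Republic (rolling into the next day, 16 August 2031).

12:57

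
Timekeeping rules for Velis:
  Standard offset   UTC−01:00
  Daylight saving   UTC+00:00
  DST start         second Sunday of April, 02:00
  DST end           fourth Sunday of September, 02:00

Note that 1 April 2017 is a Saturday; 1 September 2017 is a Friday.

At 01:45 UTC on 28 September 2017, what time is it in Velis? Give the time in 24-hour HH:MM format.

00:45

1 April 2017 is a Saturday, so the first Sunday is April 2 and the second is April 9.
1 September 2017 is a Friday, so the first Sunday is September 3 and the fourth is September 24.
At the standard offset (UTC−01:00), 01:45 UTC − 1h = 00:45 Velis standard time.
The standard-time date in Velis, 28 September 2017, does not fall between 9 April and 24 September, so daylight saving is not in effect and Velis is at UTC−01:00.
01:45 UTC − 1h = 00:45 local.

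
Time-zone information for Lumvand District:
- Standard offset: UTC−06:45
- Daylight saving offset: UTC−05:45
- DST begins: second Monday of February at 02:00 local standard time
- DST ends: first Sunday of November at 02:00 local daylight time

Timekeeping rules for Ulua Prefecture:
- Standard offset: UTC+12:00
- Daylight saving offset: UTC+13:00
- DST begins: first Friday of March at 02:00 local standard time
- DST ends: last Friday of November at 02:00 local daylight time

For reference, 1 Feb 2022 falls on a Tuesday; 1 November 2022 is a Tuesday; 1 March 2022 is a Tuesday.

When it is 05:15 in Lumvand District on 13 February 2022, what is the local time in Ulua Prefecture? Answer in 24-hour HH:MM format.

1 February 2022 is a Tuesday, so the first Monday is February 7 and the second is February 14.
1 November 2022 is a Tuesday, so the first Sunday is November 6.
13 February 2022 is outside the daylight-saving period (14 February – 6 November), so Lumvand District is on standard time, UTC−06:45.
05:15 Lumvand District + 6h45m = 12:00 UTC.
1 March 2022 is a Tuesday, so the first Friday is March 4.
1 November 2022 is a Tuesday, so Fridays fall on 4, 11, 18, 25; the last is November 25.
At the standard offset (UTC+12:00), 12:00 UTC + 12h = 00:00 Ulua Prefecture standard time (rolling into the next day, 14 February 2022).
The standard-time date in Ulua Prefecture, 14 February 2022, does not fall between 4 March and 25 November, so daylight saving is not in effect and Ulua Prefecture is at UTC+12:00.
12:00 UTC + 12h = 00:00 Ulua Prefecture (rolling into the next day, 14 February 2022).

00:00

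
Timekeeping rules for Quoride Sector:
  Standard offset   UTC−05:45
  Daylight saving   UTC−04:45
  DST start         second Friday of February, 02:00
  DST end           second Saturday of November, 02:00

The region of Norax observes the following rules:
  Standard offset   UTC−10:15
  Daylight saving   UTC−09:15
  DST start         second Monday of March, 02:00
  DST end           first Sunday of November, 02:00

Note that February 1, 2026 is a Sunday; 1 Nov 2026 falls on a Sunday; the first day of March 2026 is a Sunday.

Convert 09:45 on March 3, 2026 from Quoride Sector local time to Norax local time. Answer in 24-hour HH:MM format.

1 February 2026 is a Sunday, so the first Friday is February 6 and the second is February 13.
1 November 2026 is a Sunday, so the first Saturday is November 7 and the second is November 14.
March 3, 2026 falls between 13 February and 14 November, so daylight saving is in effect and Quoride Sector is at UTC−04:45.
09:45 Quoride Sector + 4h45m = 14:30 UTC.
1 March 2026 is a Sunday, so the first Monday is March 2 and the second is March 9.
1 November 2026 is a Sunday, so the first Sunday is November 1.
At the standard offset (UTC−10:15), 14:30 UTC − 10h15m = 04:15 Norax standard time.
Daylight saving runs 9 March – 1 November; the standard-time date in Norax, March 3, 2026, is outside that window, so Norax is on standard time at UTC−10:15.
14:30 UTC − 10h15m = 04:15 Norax.

04:15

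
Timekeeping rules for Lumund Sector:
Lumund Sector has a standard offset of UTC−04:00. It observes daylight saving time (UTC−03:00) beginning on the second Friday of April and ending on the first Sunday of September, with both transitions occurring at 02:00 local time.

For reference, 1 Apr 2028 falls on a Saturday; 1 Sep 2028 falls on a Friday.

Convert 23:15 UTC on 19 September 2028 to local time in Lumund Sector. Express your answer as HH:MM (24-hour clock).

19:15

1 April 2028 is a Saturday, so the first Friday is April 7 and the second is April 14.
1 September 2028 is a Friday, so the first Sunday is September 3.
At the standard offset (UTC−04:00), 23:15 UTC − 4h = 19:15 Lumund Sector standard time.
The standard-time date in Lumund Sector, 19 September 2028, is outside the daylight-saving period (14 April – 3 September), so Lumund Sector is on standard time, UTC−04:00.
23:15 UTC − 4h = 19:15 local.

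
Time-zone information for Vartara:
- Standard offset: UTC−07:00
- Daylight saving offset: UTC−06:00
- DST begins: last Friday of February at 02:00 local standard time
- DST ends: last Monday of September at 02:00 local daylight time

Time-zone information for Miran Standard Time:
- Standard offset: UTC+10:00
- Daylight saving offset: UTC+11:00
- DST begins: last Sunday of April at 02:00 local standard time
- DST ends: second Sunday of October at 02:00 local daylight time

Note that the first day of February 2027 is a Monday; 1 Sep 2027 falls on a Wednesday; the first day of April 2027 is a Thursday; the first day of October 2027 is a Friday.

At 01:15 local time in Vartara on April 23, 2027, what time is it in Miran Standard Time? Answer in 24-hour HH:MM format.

1 February 2027 is a Monday, so Fridays fall on 5, 12, 19, 26; the last is February 26.
1 September 2027 is a Wednesday, so Mondays fall on 6, 13, 20, 27; the last is September 27.
April 23, 2027 falls between 26 February and 27 September, so daylight saving is in effect and Vartara is at UTC−06:00.
01:15 Vartara + 6h = 07:15 UTC.
1 April 2027 is a Thursday, so Sundays fall on 4, 11, 18, 25; the last is April 25.
1 October 2027 is a Friday, so the first Sunday is October 3 and the second is October 10.
At the standard offset (UTC+10:00), 07:15 UTC + 10h = 17:15 Miran Standard Time standard time.
The standard-time date in Miran Standard Time, April 23, 2027, is outside the daylight-saving period (25 April – 10 October), so Miran Standard Time is on standard time, UTC+10:00.
07:15 UTC + 10h = 17:15 Miran Standard Time.

17:15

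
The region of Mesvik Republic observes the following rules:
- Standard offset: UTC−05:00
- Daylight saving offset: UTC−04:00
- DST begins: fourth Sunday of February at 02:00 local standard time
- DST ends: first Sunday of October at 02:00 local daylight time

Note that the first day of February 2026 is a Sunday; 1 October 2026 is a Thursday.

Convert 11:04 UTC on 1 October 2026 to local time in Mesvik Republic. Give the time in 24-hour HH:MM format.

07:04

1 February 2026 is a Sunday, so the first Sunday is February 1 and the fourth is February 22.
1 October 2026 is a Thursday, so the first Sunday is October 4.
At the standard offset (UTC−05:00), 11:04 UTC − 5h = 06:04 Mesvik Republic standard time.
The standard-time date in Mesvik Republic, 1 October 2026, lies within the daylight-saving period (22 February – 4 October), so Mesvik Republic is on daylight time, UTC−04:00.
11:04 UTC − 4h = 07:04 local.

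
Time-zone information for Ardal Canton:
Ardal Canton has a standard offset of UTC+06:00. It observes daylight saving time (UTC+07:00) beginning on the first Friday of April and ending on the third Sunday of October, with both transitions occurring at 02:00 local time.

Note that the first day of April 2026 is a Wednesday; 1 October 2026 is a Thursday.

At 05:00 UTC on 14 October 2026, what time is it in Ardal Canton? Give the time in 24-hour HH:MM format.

12:00

1 April 2026 is a Wednesday, so the first Friday is April 3.
1 October 2026 is a Thursday, so the first Sunday is October 4 and the third is October 18.
At the standard offset (UTC+06:00), 05:00 UTC + 6h = 11:00 Ardal Canton standard time.
Daylight saving runs 3 April – 18 October; the standard-time date in Ardal Canton, 14 October 2026, is inside that window, so Ardal Canton is at UTC+07:00.
05:00 UTC + 7h = 12:00 local.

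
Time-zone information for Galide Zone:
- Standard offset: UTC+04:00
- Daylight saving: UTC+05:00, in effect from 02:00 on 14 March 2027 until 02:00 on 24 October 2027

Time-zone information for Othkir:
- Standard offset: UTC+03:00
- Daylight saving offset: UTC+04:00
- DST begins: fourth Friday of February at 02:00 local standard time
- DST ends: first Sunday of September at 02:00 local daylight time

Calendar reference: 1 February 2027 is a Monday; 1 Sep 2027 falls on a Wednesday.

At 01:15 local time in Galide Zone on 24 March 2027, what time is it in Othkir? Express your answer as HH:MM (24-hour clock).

24 March 2027 lies within the daylight-saving period (14 March – 24 October), so Galide Zone is on daylight time, UTC+05:00.
01:15 Galide Zone − 5h = 20:15 UTC (rolling into the previous day, 23 March 2027).
1 February 2027 is a Monday, so the first Friday is February 5 and the fourth is February 26.
1 September 2027 is a Wednesday, so the first Sunday is September 5.
At the standard offset (UTC+03:00), 20:15 UTC + 3h = 23:15 Othkir standard time.
The standard-time date in Othkir, 23 March 2027, lies within the daylight-saving period (26 February – 5 September), so Othkir is on daylight time, UTC+04:00.
20:15 UTC + 4h = 00:15 Othkir (rolling into the next day, 24 March 2027).

00:15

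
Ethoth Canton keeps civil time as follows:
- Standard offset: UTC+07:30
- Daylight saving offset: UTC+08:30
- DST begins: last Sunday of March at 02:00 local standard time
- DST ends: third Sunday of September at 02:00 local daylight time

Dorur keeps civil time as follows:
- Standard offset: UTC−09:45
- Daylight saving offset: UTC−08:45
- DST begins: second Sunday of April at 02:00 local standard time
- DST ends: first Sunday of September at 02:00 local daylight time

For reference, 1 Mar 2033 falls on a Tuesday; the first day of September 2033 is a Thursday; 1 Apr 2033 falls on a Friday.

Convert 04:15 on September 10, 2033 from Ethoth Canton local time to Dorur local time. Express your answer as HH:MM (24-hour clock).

10:00

1 March 2033 is a Tuesday, so Sundays fall on 6, 13, 20, 27; the last is March 27.
1 September 2033 is a Thursday, so the first Sunday is September 4 and the third is September 18.
Daylight saving runs 27 March – 18 September; September 10, 2033 is inside that window, so Ethoth Canton is at UTC+08:30.
04:15 Ethoth Canton − 8h30m = 19:45 UTC (rolling into the previous day, 9 September 2033).
1 April 2033 is a Friday, so the first Sunday is April 3 and the second is April 10.
1 September 2033 is a Thursday, so the first Sunday is September 4.
At the standard offset (UTC−09:45), 19:45 UTC − 9h45m = 10:00 Dorur standard time.
The standard-time date in Dorur, September 9, 2033, is outside the daylight-saving period (10 April – 4 September), so Dorur is on standard time, UTC−09:45.
19:45 UTC − 9h45m = 10:00 Dorur.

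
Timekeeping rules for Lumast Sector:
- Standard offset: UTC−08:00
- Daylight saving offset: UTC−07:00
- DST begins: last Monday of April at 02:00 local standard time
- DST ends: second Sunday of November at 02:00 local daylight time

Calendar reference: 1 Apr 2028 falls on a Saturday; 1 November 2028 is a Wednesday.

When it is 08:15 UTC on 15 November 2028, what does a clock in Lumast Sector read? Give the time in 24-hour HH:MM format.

1 April 2028 is a Saturday, so Mondays fall on 3, 10, 17, 24; the last is April 24.
1 November 2028 is a Wednesday, so the first Sunday is November 5 and the second is November 12.
At the standard offset (UTC−08:00), 08:15 UTC − 8h = 00:15 Lumast Sector standard time.
Daylight saving runs 24 April – 12 November; the standard-time date in Lumast Sector, 15 November 2028, is outside that window, so Lumast Sector is on standard time at UTC−08:00.
08:15 UTC − 8h = 00:15 local.

00:15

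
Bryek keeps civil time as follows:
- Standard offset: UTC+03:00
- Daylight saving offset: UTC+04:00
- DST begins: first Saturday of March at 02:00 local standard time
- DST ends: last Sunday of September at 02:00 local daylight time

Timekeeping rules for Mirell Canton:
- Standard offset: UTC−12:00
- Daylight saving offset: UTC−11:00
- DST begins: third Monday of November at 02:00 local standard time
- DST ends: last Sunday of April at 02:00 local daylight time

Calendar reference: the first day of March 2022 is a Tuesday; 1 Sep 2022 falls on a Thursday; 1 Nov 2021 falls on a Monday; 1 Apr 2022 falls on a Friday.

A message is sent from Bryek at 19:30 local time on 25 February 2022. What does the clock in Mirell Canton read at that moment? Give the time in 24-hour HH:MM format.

05:30

1 March 2022 is a Tuesday, so the first Saturday is March 5.
1 September 2022 is a Thursday, so Sundays fall on 4, 11, 18, 25; the last is September 25.
25 February 2022 does not fall between 5 March and 25 September, so daylight saving is not in effect and Bryek is at UTC+03:00.
19:30 Bryek − 3h = 16:30 UTC.
1 November 2021 is a Monday, so the first Monday is November 1 and the third is November 15.
1 April 2022 is a Friday, so Sundays fall on 3, 10, 17, 24; the last is April 24.
At the standard offset (UTC−12:00), 16:30 UTC − 12h = 04:30 Mirell Canton standard time.
The standard-time date in Mirell Canton, 25 February 2022, falls between 15 November 2021 and 24 April 2022, so daylight saving is in effect and Mirell Canton is at UTC−11:00.
16:30 UTC − 11h = 05:30 Mirell Canton.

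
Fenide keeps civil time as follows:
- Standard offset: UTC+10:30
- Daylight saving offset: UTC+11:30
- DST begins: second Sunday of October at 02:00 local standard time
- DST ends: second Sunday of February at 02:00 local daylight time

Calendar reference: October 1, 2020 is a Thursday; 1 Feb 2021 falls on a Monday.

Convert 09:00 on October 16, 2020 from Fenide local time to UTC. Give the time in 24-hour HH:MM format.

21:30

1 October 2020 is a Thursday, so the first Sunday is October 4 and the second is October 11.
1 February 2021 is a Monday, so the first Sunday is February 7 and the second is February 14.
Daylight saving runs 11 October 2020 – 14 February 2021; October 16, 2020 is inside that window, so Fenide is at UTC+11:30.
09:00 local − 11h30m = 21:30 UTC (rolling into the previous day, 15 October 2020).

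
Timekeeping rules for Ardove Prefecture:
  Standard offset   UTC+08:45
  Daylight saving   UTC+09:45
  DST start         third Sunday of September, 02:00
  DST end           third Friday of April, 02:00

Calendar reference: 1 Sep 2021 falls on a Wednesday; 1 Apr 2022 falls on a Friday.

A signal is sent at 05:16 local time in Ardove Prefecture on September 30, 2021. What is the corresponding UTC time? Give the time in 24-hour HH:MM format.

19:31

1 September 2021 is a Wednesday, so the first Sunday is September 5 and the third is September 19.
1 April 2022 is a Friday, so the first Friday is April 1 and the third is April 15.
September 30, 2021 lies within the daylight-saving period (19 September 2021 – 15 April 2022), so Ardove Prefecture is on daylight time, UTC+09:45.
05:16 local − 9h45m = 19:31 UTC (rolling into the previous day, 29 September 2021).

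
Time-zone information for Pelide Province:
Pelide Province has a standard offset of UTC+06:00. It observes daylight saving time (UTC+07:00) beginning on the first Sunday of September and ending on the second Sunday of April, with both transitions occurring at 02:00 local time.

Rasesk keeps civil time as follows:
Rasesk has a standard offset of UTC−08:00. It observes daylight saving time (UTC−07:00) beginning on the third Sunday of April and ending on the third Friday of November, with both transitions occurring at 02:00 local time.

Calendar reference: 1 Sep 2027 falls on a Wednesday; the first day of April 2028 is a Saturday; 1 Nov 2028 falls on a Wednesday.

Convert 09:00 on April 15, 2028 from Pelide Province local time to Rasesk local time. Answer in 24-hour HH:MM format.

1 September 2027 is a Wednesday, so the first Sunday is September 5.
1 April 2028 is a Saturday, so the first Sunday is April 2 and the second is April 9.
April 15, 2028 does not fall between 5 September 2027 and 9 April 2028, so daylight saving is not in effect and Pelide Province is at UTC+06:00.
09:00 Pelide Province − 6h = 03:00 UTC.
1 April 2028 is a Saturday, so the first Sunday is April 2 and the third is April 16.
1 November 2028 is a Wednesday, so the first Friday is November 3 and the third is November 17.
At the standard offset (UTC−08:00), 03:00 UTC − 8h = 19:00 Rasesk standard time (rolling into the previous day, 14 April 2028).
Daylight saving runs 16 April – 17 November; the standard-time date in Rasesk, April 14, 2028, is outside that window, so Rasesk is on standard time at UTC−08:00.
03:00 UTC − 8h = 19:00 Rasesk (rolling into the previous day, 14 April 2028).

19:00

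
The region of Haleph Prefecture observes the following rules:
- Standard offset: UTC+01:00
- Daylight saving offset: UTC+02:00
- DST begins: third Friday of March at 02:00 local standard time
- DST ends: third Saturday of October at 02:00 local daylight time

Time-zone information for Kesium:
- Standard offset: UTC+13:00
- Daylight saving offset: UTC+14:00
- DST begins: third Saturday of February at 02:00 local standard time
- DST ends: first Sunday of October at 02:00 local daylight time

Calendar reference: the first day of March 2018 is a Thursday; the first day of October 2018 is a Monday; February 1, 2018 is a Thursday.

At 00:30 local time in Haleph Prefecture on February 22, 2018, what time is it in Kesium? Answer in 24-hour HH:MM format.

1 March 2018 is a Thursday, so the first Friday is March 2 and the third is March 16.
1 October 2018 is a Monday, so the first Saturday is October 6 and the third is October 20.
February 22, 2018 is outside the daylight-saving period (16 March – 20 October), so Haleph Prefecture is on standard time, UTC+01:00.
00:30 Haleph Prefecture − 1h = 23:30 UTC (rolling into the previous day, 21 February 2018).
1 February 2018 is a Thursday, so the first Saturday is February 3 and the third is February 17.
1 October 2018 is a Monday, so the first Sunday is October 7.
At the standard offset (UTC+13:00), 23:30 UTC + 13h = 12:30 Kesium standard time (rolling into the next day, 22 February 2018).
Daylight saving runs 17 February – 7 October; the standard-time date in Kesium, February 22, 2018, is inside that window, so Kesium is at UTC+14:00.
23:30 UTC + 14h = 13:30 Kesium (rolling into the next day, 22 February 2018).

13:30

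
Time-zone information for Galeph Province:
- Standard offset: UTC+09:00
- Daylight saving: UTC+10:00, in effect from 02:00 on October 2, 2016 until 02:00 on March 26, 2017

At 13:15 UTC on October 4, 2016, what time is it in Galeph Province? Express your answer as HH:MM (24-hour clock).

23:15

At the standard offset (UTC+09:00), 13:15 UTC + 9h = 22:15 Galeph Province standard time.
The standard-time date in Galeph Province, October 4, 2016, falls between 2 October 2016 and 26 March 2017, so daylight saving is in effect and Galeph Province is at UTC+10:00.
13:15 UTC + 10h = 23:15 local.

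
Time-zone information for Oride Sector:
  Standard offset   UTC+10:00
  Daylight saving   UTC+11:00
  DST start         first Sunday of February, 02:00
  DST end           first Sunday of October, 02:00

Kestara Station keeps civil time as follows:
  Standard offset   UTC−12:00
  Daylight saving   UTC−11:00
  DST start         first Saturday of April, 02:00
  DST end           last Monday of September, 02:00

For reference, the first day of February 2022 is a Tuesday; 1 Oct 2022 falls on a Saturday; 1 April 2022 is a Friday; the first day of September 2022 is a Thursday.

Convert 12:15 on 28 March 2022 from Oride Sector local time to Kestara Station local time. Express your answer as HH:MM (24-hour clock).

13:15

1 February 2022 is a Tuesday, so the first Sunday is February 6.
1 October 2022 is a Saturday, so the first Sunday is October 2.
28 March 2022 lies within the daylight-saving period (6 February – 2 October), so Oride Sector is on daylight time, UTC+11:00.
12:15 Oride Sector − 11h = 01:15 UTC.
1 April 2022 is a Friday, so the first Saturday is April 2.
1 September 2022 is a Thursday, so Mondays fall on 5, 12, 19, 26; the last is September 26.
At the standard offset (UTC−12:00), 01:15 UTC − 12h = 13:15 Kestara Station standard time (rolling into the previous day, 27 March 2022).
The standard-time date in Kestara Station, 27 March 2022, does not fall between 2 April and 26 September, so daylight saving is not in effect and Kestara Station is at UTC−12:00.
01:15 UTC − 12h = 13:15 Kestara Station (rolling into the previous day, 27 March 2022).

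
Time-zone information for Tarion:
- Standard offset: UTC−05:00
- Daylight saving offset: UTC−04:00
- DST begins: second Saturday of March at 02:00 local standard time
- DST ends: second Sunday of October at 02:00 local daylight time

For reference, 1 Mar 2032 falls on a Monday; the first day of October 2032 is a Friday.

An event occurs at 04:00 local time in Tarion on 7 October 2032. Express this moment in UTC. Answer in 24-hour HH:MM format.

08:00

1 March 2032 is a Monday, so the first Saturday is March 6 and the second is March 13.
1 October 2032 is a Friday, so the first Sunday is October 3 and the second is October 10.
7 October 2032 lies within the daylight-saving period (13 March – 10 October), so Tarion is on daylight time, UTC−04:00.
04:00 local + 4h = 08:00 UTC.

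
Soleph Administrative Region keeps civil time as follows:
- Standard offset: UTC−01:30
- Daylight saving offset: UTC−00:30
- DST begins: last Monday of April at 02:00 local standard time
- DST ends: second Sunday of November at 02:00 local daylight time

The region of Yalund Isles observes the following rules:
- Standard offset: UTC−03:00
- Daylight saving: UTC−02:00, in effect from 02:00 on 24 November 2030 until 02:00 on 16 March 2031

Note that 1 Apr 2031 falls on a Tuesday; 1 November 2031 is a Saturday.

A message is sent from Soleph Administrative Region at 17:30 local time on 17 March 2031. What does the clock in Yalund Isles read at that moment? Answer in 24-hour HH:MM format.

1 April 2031 is a Tuesday, so Mondays fall on 7, 14, 21, 28; the last is April 28.
1 November 2031 is a Saturday, so the first Sunday is November 2 and the second is November 9.
17 March 2031 does not fall between 28 April and 9 November, so daylight saving is not in effect and Soleph Administrative Region is at UTC−01:30.
17:30 Soleph Administrative Region + 1h30m = 19:00 UTC.
At the standard offset (UTC−03:00), 19:00 UTC − 3h = 16:00 Yalund Isles standard time.
The standard-time date in Yalund Isles, 17 March 2031, does not fall between 24 November 2030 and 16 March 2031, so daylight saving is not in effect and Yalund Isles is at UTC−03:00.
19:00 UTC − 3h = 16:00 Yalund Isles.

16:00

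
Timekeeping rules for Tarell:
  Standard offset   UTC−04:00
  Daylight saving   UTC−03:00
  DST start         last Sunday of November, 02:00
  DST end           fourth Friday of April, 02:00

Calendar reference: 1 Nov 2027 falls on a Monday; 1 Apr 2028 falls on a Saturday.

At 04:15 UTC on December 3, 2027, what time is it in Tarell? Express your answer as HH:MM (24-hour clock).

01:15

1 November 2027 is a Monday, so Sundays fall on 7, 14, 21, 28; the last is November 28.
1 April 2028 is a Saturday, so the first Friday is April 7 and the fourth is April 28.
At the standard offset (UTC−04:00), 04:15 UTC − 4h = 00:15 Tarell standard time.
The standard-time date in Tarell, December 3, 2027, falls between 28 November 2027 and 28 April 2028, so daylight saving is in effect and Tarell is at UTC−03:00.
04:15 UTC − 3h = 01:15 local.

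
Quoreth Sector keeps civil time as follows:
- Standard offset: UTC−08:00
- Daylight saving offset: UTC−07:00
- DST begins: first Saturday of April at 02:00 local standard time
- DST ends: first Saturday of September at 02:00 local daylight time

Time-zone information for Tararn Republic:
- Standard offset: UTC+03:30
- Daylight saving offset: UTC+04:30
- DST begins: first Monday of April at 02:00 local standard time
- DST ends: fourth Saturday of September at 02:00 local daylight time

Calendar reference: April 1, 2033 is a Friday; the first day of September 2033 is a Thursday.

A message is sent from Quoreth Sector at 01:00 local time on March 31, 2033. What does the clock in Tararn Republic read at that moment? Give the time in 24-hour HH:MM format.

12:30

1 April 2033 is a Friday, so the first Saturday is April 2.
1 September 2033 is a Thursday, so the first Saturday is September 3.
March 31, 2033 does not fall between 2 April and 3 September, so daylight saving is not in effect and Quoreth Sector is at UTC−08:00.
01:00 Quoreth Sector + 8h = 09:00 UTC.
1 April 2033 is a Friday, so the first Monday is April 4.
1 September 2033 is a Thursday, so the first Saturday is September 3 and the fourth is September 24.
At the standard offset (UTC+03:30), 09:00 UTC + 3h30m = 12:30 Tararn Republic standard time.
Daylight saving runs 4 April – 24 September; the standard-time date in Tararn Republic, March 31, 2033, is outside that window, so Tararn Republic is on standard time at UTC+03:30.
09:00 UTC + 3h30m = 12:30 Tararn Republic.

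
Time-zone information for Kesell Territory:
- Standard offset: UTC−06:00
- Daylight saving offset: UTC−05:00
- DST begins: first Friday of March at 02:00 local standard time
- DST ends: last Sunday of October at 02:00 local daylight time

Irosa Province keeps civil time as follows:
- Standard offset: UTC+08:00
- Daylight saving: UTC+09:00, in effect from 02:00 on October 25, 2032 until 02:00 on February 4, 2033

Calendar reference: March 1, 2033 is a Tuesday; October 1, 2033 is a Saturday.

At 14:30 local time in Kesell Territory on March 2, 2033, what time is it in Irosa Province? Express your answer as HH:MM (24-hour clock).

04:30

1 March 2033 is a Tuesday, so the first Friday is March 4.
1 October 2033 is a Saturday, so Sundays fall on 2, 9, 16, 23, 30; the last is October 30.
March 2, 2033 is outside the daylight-saving period (4 March – 30 October), so Kesell Territory is on standard time, UTC−06:00.
14:30 Kesell Territory + 6h = 20:30 UTC.
At the standard offset (UTC+08:00), 20:30 UTC + 8h = 04:30 Irosa Province standard time (rolling into the next day, 3 March 2033).
Daylight saving runs 25 October 2032 – 4 February 2033; the standard-time date in Irosa Province, March 3, 2033, is outside that window, so Irosa Province is on standard time at UTC+08:00.
20:30 UTC + 8h = 04:30 Irosa Province (rolling into the next day, 3 March 2033).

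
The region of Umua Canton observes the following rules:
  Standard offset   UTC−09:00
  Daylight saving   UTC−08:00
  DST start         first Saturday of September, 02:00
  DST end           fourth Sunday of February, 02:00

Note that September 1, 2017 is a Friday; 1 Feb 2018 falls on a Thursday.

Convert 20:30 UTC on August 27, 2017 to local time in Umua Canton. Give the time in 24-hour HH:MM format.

1 September 2017 is a Friday, so the first Saturday is September 2.
1 February 2018 is a Thursday, so the first Sunday is February 4 and the fourth is February 25.
At the standard offset (UTC−09:00), 20:30 UTC − 9h = 11:30 Umua Canton standard time.
The standard-time date in Umua Canton, August 27, 2017, is outside the daylight-saving period (2 September 2017 – 25 February 2018), so Umua Canton is on standard time, UTC−09:00.
20:30 UTC − 9h = 11:30 local.

11:30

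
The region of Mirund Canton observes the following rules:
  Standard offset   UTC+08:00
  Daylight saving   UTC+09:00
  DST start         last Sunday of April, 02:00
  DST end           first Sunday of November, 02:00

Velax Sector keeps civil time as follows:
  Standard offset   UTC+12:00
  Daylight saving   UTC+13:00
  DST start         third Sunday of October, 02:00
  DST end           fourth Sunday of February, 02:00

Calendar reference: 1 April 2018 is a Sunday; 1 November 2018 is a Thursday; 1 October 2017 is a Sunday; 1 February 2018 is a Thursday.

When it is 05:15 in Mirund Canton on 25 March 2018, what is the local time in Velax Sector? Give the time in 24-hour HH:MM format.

09:15

1 April 2018 is a Sunday, so Sundays fall on 1, 8, 15, 22, 29; the last is April 29.
1 November 2018 is a Thursday, so the first Sunday is November 4.
25 March 2018 is outside the daylight-saving period (29 April – 4 November), so Mirund Canton is on standard time, UTC+08:00.
05:15 Mirund Canton − 8h = 21:15 UTC (rolling into the previous day, 24 March 2018).
1 October 2017 is a Sunday, so the first Sunday is October 1 and the third is October 15.
1 February 2018 is a Thursday, so the first Sunday is February 4 and the fourth is February 25.
At the standard offset (UTC+12:00), 21:15 UTC + 12h = 09:15 Velax Sector standard time (rolling into the next day, 25 March 2018).
The standard-time date in Velax Sector, 25 March 2018, is outside the daylight-saving period (15 October 2017 – 25 February 2018), so Velax Sector is on standard time, UTC+12:00.
21:15 UTC + 12h = 09:15 Velax Sector (rolling into the next day, 25 March 2018).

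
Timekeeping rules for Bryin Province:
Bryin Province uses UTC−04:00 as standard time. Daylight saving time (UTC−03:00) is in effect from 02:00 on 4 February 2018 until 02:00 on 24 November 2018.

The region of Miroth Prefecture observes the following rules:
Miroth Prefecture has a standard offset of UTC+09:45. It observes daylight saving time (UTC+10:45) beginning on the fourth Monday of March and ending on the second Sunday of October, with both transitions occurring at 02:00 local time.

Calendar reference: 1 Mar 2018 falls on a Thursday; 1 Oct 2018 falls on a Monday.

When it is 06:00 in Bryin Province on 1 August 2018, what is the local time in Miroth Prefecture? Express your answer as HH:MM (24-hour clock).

1 August 2018 falls between 4 February and 24 November, so daylight saving is in effect and Bryin Province is at UTC−03:00.
06:00 Bryin Province + 3h = 09:00 UTC.
1 March 2018 is a Thursday, so the first Monday is March 5 and the fourth is March 26.
1 October 2018 is a Monday, so the first Sunday is October 7 and the second is October 14.
At the standard offset (UTC+09:45), 09:00 UTC + 9h45m = 18:45 Miroth Prefecture standard time.
Daylight saving runs 26 March – 14 October; the standard-time date in Miroth Prefecture, 1 August 2018, is inside that window, so Miroth Prefecture is at UTC+10:45.
09:00 UTC + 10h45m = 19:45 Miroth Prefecture.

19:45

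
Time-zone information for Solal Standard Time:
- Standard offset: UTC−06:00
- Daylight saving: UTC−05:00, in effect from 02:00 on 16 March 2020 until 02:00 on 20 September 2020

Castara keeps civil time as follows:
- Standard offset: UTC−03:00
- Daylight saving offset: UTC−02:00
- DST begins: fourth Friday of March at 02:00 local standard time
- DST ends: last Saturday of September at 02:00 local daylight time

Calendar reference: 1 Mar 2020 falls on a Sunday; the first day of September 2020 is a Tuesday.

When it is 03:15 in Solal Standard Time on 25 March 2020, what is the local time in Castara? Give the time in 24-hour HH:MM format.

25 March 2020 falls between 16 March and 20 September, so daylight saving is in effect and Solal Standard Time is at UTC−05:00.
03:15 Solal Standard Time + 5h = 08:15 UTC.
1 March 2020 is a Sunday, so the first Friday is March 6 and the fourth is March 27.
1 September 2020 is a Tuesday, so Saturdays fall on 5, 12, 19, 26; the last is September 26.
At the standard offset (UTC−03:00), 08:15 UTC − 3h = 05:15 Castara standard time.
The standard-time date in Castara, 25 March 2020, does not fall between 27 March and 26 September, so daylight saving is not in effect and Castara is at UTC−03:00.
08:15 UTC − 3h = 05:15 Castara.

05:15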